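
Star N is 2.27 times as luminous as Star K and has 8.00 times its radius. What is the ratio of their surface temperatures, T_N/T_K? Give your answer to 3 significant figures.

0.434

L ∝ R²T⁴ gives T ∝ (L/R²)^(1/4), so
T_N/T_K = (2.27 / 8.00²)^(1/4) = (0.03547)^(1/4) = 0.4340.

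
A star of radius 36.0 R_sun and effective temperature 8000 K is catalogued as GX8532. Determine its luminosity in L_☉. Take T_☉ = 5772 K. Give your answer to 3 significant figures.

4.78×10^3 L_☉

L/L_☉ = (R/R_☉)² (T/T_☉)⁴ = (36.0)² × (8000/5772)⁴
       = 1296 × (1.386)⁴ = 1296 × 3.690 = 4783.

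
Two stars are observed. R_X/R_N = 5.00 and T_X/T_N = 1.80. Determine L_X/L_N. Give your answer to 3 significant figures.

From the Stefan–Boltzmann law, L ∝ R²T⁴, so
L_X/L_N = (R_X/R_N)² (T_X/T_N)⁴ = (5.00)² × (1.80)⁴ = 25.00 × 10.50 = 262.4.

262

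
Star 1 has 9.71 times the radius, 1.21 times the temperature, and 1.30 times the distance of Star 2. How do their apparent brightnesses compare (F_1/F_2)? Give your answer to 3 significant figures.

120

L_1/L_2 = (R_1/R_2)²(T_1/T_2)⁴ = (9.71)² × (1.21)⁴ = 202.1.
F_1/F_2 = (L_1/L_2)/(d_1/d_2)² = 202.1 / (1.30)² = 119.6.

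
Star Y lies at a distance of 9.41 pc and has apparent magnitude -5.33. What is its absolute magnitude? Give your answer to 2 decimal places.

M = m − 5 log₁₀(d/10 pc) = -5.33 − 5 log₁₀(9.41/10)
  = -5.33 − 5 × -0.026 = -5.33 − -0.13 = -5.20.

-5.20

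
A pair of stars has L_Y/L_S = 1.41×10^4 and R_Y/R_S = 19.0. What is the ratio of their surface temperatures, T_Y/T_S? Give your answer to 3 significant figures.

2.50

L ∝ R²T⁴ gives T ∝ (L/R²)^(1/4), so
T_Y/T_S = (1.41×10^4 / 19.0²)^(1/4) = (39.06)^(1/4) = 2.500.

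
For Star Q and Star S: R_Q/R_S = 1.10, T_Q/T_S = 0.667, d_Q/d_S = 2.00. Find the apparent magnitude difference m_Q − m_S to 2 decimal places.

3.06

L_Q/L_S = (1.10)²(0.667)⁴ = 0.2395.
F_Q/F_S = (L_Q/L_S)/(d_Q/d_S)² = 0.2395/4.000 = 0.05987.
m_Q − m_S = −2.5 log₁₀(0.05987) = 3.06.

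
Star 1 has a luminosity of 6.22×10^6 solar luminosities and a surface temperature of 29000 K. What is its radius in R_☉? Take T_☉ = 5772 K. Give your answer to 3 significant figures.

98.8 R_☉

R/R_☉ = √(L/L_☉) / (T/T_☉)² = √(6.22×10^6) / (5.024)²
       = 2494 / 25.24 = 98.80.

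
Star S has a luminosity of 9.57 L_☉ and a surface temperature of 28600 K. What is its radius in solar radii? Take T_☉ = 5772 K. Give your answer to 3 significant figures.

R/R_☉ = √(L/L_☉) / (T/T_☉)² = √(9.57) / (4.955)²
       = 3.094 / 24.55 = 0.1260.

0.126 solar radii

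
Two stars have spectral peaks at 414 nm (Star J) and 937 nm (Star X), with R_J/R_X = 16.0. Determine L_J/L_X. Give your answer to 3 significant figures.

Wien's law gives T ∝ 1/λ_max, so T_J/T_X = λ_X/λ_J = 937/414 = 2.263.
Then L ∝ R²T⁴ gives L_J/L_X = (16.0)² × (2.263)⁴ = 256.0 × 26.24 = 6717.

6.72×10^3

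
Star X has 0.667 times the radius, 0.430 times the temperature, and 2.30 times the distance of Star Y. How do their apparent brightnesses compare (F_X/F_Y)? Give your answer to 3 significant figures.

L_X/L_Y = (R_X/R_Y)²(T_X/T_Y)⁴ = (0.667)² × (0.430)⁴ = 0.01521.
F_X/F_Y = (L_X/L_Y)/(d_X/d_Y)² = 0.01521 / (2.30)² = 0.002875.

0.00288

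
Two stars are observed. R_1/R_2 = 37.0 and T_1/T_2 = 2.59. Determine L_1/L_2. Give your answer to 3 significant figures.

6.16×10^4

From the Stefan–Boltzmann law, L ∝ R²T⁴, so
L_1/L_2 = (R_1/R_2)² (T_1/T_2)⁴ = (37.0)² × (2.59)⁴ = 1369 × 45.00 = 6.160×10^4.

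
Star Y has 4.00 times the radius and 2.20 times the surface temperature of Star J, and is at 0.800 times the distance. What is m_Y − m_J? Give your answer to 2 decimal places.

-6.92

L_Y/L_J = (4.00)²(2.20)⁴ = 374.8.
F_Y/F_J = (L_Y/L_J)/(d_Y/d_J)² = 374.8/0.6400 = 585.6.
m_Y − m_J = −2.5 log₁₀(585.6) = -6.92.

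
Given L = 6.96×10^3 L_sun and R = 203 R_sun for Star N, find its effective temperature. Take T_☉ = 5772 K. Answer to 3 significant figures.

3.70×10^3 K

T/T_☉ = (L/L_☉)^(1/4) / (R/R_☉)^(1/2)
T = 5772 × (6.96×10^3)^(1/4) / √(203) = 5772 × 9.134 / 14.25 = 3700 K.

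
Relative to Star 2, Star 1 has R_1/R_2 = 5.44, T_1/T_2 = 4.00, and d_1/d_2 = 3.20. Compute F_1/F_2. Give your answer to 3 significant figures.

740

L_1/L_2 = (R_1/R_2)²(T_1/T_2)⁴ = (5.44)² × (4.00)⁴ = 7576.
F_1/F_2 = (L_1/L_2)/(d_1/d_2)² = 7576 / (3.20)² = 739.8.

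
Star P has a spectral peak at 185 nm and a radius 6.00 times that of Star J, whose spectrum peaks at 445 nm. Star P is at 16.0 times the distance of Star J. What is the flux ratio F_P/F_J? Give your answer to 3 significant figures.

Wien's law: T_P/T_J = λ_J/λ_P = 445/185 = 2.405.
L_P/L_J = (R_P/R_J)²(T_P/T_J)⁴ = (6.00)²(2.405)⁴ = 1205.
F_P/F_J = (L_P/L_J)/(d_P/d_J)² = 1205/(16.0)² = 4.708.

4.71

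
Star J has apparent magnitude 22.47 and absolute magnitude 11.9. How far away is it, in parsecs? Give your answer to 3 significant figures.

1.30×10^3 pc

m − M = 5 log₁₀(d/10 pc)
22.47 − (11.9) = 10.57 = 5 log₁₀(d/10)
d = 10 × 10^(10.57/5) = 10 × 10^2.114 = 1300 pc.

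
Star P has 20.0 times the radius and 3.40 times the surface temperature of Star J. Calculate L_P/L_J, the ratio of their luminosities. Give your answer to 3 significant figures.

5.35×10^4

From the Stefan–Boltzmann law, L ∝ R²T⁴, so
L_P/L_J = (R_P/R_J)² (T_P/T_J)⁴ = (20.0)² × (3.40)⁴ = 400.0 × 133.6 = 5.345×10^4.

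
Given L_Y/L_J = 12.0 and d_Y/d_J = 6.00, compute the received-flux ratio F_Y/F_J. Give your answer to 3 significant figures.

0.333

F = L/(4πd²), so F_Y/F_J = (L_Y/L_J) / (d_Y/d_J)²
= 12.0 / (6.00)² = 12.0 / 36.00 = 0.3333.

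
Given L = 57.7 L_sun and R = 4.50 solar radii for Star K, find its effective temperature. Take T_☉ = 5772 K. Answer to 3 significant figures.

7.50×10^3 K

T/T_☉ = (L/L_☉)^(1/4) / (R/R_☉)^(1/2)
T = 5772 × (57.7)^(1/4) / √(4.50) = 5772 × 2.756 / 2.121 = 7499 K.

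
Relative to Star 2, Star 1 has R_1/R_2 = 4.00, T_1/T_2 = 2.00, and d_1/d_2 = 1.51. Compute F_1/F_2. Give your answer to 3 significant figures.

112

L_1/L_2 = (R_1/R_2)²(T_1/T_2)⁴ = (4.00)² × (2.00)⁴ = 256.0.
F_1/F_2 = (L_1/L_2)/(d_1/d_2)² = 256.0 / (1.51)² = 112.3.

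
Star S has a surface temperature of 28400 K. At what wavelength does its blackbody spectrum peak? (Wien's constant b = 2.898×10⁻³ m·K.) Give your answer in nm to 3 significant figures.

102 nm

λ_max = b/T = 2.898×10⁻³ / 28400 = 1.02×10^-7 m = 102.0 nm.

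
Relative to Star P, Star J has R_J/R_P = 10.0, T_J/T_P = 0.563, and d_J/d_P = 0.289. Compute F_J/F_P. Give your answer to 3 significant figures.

120

L_J/L_P = (R_J/R_P)²(T_J/T_P)⁴ = (10.0)² × (0.563)⁴ = 10.05.
F_J/F_P = (L_J/L_P)/(d_J/d_P)² = 10.05 / (0.289)² = 120.3.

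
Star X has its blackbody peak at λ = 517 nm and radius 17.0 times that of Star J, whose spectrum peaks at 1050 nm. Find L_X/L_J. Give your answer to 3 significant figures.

Wien's law gives T ∝ 1/λ_max, so T_X/T_J = λ_J/λ_X = 1050/517 = 2.031.
Then L ∝ R²T⁴ gives L_X/L_J = (17.0)² × (2.031)⁴ = 289.0 × 17.01 = 4917.

4.92×10^3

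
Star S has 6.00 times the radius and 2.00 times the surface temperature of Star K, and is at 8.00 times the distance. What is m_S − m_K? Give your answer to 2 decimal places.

L_S/L_K = (6.00)²(2.00)⁴ = 576.0.
F_S/F_K = (L_S/L_K)/(d_S/d_K)² = 576.0/64.00 = 9.000.
m_S − m_K = −2.5 log₁₀(9.000) = -2.39.

-2.39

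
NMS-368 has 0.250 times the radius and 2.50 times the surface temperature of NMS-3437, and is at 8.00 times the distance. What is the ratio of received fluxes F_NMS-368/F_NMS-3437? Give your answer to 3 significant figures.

0.0381

L_NMS-368/L_NMS-3437 = (R_NMS-368/R_NMS-3437)²(T_NMS-368/T_NMS-3437)⁴ = (0.250)² × (2.50)⁴ = 2.441.
F_NMS-368/F_NMS-3437 = (L_NMS-368/L_NMS-3437)/(d_NMS-368/d_NMS-3437)² = 2.441 / (8.00)² = 0.03815.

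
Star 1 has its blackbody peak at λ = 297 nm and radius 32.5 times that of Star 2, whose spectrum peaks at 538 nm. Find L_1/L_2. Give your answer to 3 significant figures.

1.14×10^4

Wien's law gives T ∝ 1/λ_max, so T_1/T_2 = λ_2/λ_1 = 538/297 = 1.811.
Then L ∝ R²T⁴ gives L_1/L_2 = (32.5)² × (1.811)⁴ = 1056 × 10.77 = 1.137×10^4.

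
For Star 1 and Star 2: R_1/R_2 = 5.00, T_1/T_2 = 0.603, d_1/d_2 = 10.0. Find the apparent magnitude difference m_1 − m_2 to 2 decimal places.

3.70

L_1/L_2 = (5.00)²(0.603)⁴ = 3.305.
F_1/F_2 = (L_1/L_2)/(d_1/d_2)² = 3.305/100.0 = 0.03305.
m_1 − m_2 = −2.5 log₁₀(0.03305) = 3.70.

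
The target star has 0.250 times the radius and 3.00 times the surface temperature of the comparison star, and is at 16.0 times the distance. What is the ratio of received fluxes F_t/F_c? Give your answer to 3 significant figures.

0.0198

L_t/L_c = (R_t/R_c)²(T_t/T_c)⁴ = (0.250)² × (3.00)⁴ = 5.062.
F_t/F_c = (L_t/L_c)/(d_t/d_c)² = 5.062 / (16.0)² = 0.01978.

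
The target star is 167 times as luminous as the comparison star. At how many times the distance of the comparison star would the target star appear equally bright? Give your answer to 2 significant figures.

Equal flux requires L_t/d_t² = L_c/d_c², so d_t/d_c = √(L_t/L_c)
= √(167) = 12.92.

13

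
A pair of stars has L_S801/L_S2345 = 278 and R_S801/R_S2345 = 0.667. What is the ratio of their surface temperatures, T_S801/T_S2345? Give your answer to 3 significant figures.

5.00

L ∝ R²T⁴ gives T ∝ (L/R²)^(1/4), so
T_S801/T_S2345 = (278 / 0.667²)^(1/4) = (624.9)^(1/4) = 5.000.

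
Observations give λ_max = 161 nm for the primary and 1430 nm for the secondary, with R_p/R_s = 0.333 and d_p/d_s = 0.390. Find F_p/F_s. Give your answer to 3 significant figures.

4.54×10^3

Wien's law: T_p/T_s = λ_s/λ_p = 1430/161 = 8.882.
L_p/L_s = (R_p/R_s)²(T_p/T_s)⁴ = (0.333)²(8.882)⁴ = 690.1.
F_p/F_s = (L_p/L_s)/(d_p/d_s)² = 690.1/(0.390)² = 4537.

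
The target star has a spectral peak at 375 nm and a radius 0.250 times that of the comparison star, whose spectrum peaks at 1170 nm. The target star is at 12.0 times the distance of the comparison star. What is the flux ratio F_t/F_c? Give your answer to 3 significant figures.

Wien's law: T_t/T_c = λ_c/λ_t = 1170/375 = 3.120.
L_t/L_c = (R_t/R_c)²(T_t/T_c)⁴ = (0.250)²(3.120)⁴ = 5.922.
F_t/F_c = (L_t/L_c)/(d_t/d_c)² = 5.922/(12.0)² = 0.04113.

0.0411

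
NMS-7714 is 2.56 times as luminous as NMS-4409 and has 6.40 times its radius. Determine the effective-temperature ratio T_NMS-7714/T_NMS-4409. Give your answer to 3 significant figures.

L ∝ R²T⁴ gives T ∝ (L/R²)^(1/4), so
T_NMS-7714/T_NMS-4409 = (2.56 / 6.40²)^(1/4) = (0.06250)^(1/4) = 0.5000.

0.500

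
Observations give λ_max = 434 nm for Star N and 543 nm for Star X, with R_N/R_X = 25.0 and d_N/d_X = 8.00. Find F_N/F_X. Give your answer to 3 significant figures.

Wien's law: T_N/T_X = λ_X/λ_N = 543/434 = 1.251.
L_N/L_X = (R_N/R_X)²(T_N/T_X)⁴ = (25.0)²(1.251)⁴ = 1532.
F_N/F_X = (L_N/L_X)/(d_N/d_X)² = 1532/(8.00)² = 23.93.

23.9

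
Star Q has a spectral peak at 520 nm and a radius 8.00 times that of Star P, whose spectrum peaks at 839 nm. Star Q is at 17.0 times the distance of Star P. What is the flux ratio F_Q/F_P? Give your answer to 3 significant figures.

Wien's law: T_Q/T_P = λ_P/λ_Q = 839/520 = 1.613.
L_Q/L_P = (R_Q/R_P)²(T_Q/T_P)⁴ = (8.00)²(1.613)⁴ = 433.7.
F_Q/F_P = (L_Q/L_P)/(d_Q/d_P)² = 433.7/(17.0)² = 1.501.

1.50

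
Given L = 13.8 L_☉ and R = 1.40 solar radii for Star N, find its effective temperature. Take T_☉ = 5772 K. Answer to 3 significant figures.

T/T_☉ = (L/L_☉)^(1/4) / (R/R_☉)^(1/2)
T = 5772 × (13.8)^(1/4) / √(1.40) = 5772 × 1.927 / 1.183 = 9402 K.

9.40×10^3 K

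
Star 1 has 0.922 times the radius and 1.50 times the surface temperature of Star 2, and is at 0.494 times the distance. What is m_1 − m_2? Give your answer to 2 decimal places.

-3.12

L_1/L_2 = (0.922)²(1.50)⁴ = 4.304.
F_1/F_2 = (L_1/L_2)/(d_1/d_2)² = 4.304/0.2440 = 17.63.
m_1 − m_2 = −2.5 log₁₀(17.63) = -3.12.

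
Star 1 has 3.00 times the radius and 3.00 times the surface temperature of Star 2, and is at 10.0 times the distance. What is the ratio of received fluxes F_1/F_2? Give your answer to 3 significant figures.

7.29

L_1/L_2 = (R_1/R_2)²(T_1/T_2)⁴ = (3.00)² × (3.00)⁴ = 729.0.
F_1/F_2 = (L_1/L_2)/(d_1/d_2)² = 729.0 / (10.0)² = 7.290.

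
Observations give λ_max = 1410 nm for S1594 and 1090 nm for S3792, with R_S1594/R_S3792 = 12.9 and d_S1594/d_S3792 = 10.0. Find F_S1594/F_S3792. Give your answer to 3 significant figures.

0.594

Wien's law: T_S1594/T_S3792 = λ_S3792/λ_S1594 = 1090/1410 = 0.7730.
L_S1594/L_S3792 = (R_S1594/R_S3792)²(T_S1594/T_S3792)⁴ = (12.9)²(0.7730)⁴ = 59.43.
F_S1594/F_S3792 = (L_S1594/L_S3792)/(d_S1594/d_S3792)² = 59.43/(10.0)² = 0.5943.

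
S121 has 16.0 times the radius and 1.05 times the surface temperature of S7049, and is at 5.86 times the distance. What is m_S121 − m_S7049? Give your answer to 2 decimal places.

-2.39

L_S121/L_S7049 = (16.0)²(1.05)⁴ = 311.2.
F_S121/F_S7049 = (L_S121/L_S7049)/(d_S121/d_S7049)² = 311.2/34.34 = 9.062.
m_S121 − m_S7049 = −2.5 log₁₀(9.062) = -2.39.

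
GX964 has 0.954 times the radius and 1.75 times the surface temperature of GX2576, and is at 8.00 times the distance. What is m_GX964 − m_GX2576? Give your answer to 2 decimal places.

L_GX964/L_GX2576 = (0.954)²(1.75)⁴ = 8.536.
F_GX964/F_GX2576 = (L_GX964/L_GX2576)/(d_GX964/d_GX2576)² = 8.536/64.00 = 0.1334.
m_GX964 − m_GX2576 = −2.5 log₁₀(0.1334) = 2.19.

2.19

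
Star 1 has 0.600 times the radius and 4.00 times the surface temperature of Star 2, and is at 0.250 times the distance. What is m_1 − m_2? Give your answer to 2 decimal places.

L_1/L_2 = (0.600)²(4.00)⁴ = 92.16.
F_1/F_2 = (L_1/L_2)/(d_1/d_2)² = 92.16/0.06250 = 1475.
m_1 − m_2 = −2.5 log₁₀(1475) = -7.92.

-7.92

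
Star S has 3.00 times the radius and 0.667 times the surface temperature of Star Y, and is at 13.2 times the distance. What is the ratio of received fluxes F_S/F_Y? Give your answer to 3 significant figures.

L_S/L_Y = (R_S/R_Y)²(T_S/T_Y)⁴ = (3.00)² × (0.667)⁴ = 1.781.
F_S/F_Y = (L_S/L_Y)/(d_S/d_Y)² = 1.781 / (13.2)² = 0.01022.

0.0102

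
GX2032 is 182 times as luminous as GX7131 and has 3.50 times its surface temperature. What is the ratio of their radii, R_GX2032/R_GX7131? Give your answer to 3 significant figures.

L ∝ R²T⁴ gives R ∝ √L / T², so
R_GX2032/R_GX7131 = √(182) / (3.50)² = 13.49 / 12.25 = 1.101.

1.10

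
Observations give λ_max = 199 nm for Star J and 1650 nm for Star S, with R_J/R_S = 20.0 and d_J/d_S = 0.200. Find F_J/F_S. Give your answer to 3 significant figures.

4.73×10^7

Wien's law: T_J/T_S = λ_S/λ_J = 1650/199 = 8.291.
L_J/L_S = (R_J/R_S)²(T_J/T_S)⁴ = (20.0)²(8.291)⁴ = 1.891×10^6.
F_J/F_S = (L_J/L_S)/(d_J/d_S)² = 1.891×10^6/(0.200)² = 4.726×10^7.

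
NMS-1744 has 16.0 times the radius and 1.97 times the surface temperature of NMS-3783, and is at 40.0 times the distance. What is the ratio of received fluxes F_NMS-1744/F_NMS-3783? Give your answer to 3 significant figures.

L_NMS-1744/L_NMS-3783 = (R_NMS-1744/R_NMS-3783)²(T_NMS-1744/T_NMS-3783)⁴ = (16.0)² × (1.97)⁴ = 3856.
F_NMS-1744/F_NMS-3783 = (L_NMS-1744/L_NMS-3783)/(d_NMS-1744/d_NMS-3783)² = 3856 / (40.0)² = 2.410.

2.41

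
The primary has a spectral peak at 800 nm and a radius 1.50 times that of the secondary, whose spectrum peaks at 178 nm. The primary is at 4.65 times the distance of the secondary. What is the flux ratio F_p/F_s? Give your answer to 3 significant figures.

Wien's law: T_p/T_s = λ_s/λ_p = 178/800 = 0.2225.
L_p/L_s = (R_p/R_s)²(T_p/T_s)⁴ = (1.50)²(0.2225)⁴ = 0.005514.
F_p/F_s = (L_p/L_s)/(d_p/d_s)² = 0.005514/(4.65)² = 2.550×10^-4.

2.55×10^-4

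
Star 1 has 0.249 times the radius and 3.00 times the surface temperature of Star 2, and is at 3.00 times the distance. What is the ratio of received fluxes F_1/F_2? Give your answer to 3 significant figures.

0.558

L_1/L_2 = (R_1/R_2)²(T_1/T_2)⁴ = (0.249)² × (3.00)⁴ = 5.022.
F_1/F_2 = (L_1/L_2)/(d_1/d_2)² = 5.022 / (3.00)² = 0.5580.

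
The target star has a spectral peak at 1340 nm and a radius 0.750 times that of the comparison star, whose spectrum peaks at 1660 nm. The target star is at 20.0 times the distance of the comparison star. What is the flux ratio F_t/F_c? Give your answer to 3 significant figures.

Wien's law: T_t/T_c = λ_c/λ_t = 1660/1340 = 1.239.
L_t/L_c = (R_t/R_c)²(T_t/T_c)⁴ = (0.750)²(1.239)⁴ = 1.325.
F_t/F_c = (L_t/L_c)/(d_t/d_c)² = 1.325/(20.0)² = 0.003312.

0.00331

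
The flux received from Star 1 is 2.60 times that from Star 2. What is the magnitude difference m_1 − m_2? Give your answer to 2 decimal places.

-1.04

m_1 − m_2 = −2.5 log₁₀(F_1/F_2) = −2.5 log₁₀(2.60) = −2.5 × (0.415) = -1.037.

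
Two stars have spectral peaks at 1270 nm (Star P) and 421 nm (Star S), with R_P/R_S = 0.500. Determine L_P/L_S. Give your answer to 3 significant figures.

0.00302

Wien's law gives T ∝ 1/λ_max, so T_P/T_S = λ_S/λ_P = 421/1270 = 0.3315.
Then L ∝ R²T⁴ gives L_P/L_S = (0.500)² × (0.3315)⁴ = 0.2500 × 0.01208 = 0.003019.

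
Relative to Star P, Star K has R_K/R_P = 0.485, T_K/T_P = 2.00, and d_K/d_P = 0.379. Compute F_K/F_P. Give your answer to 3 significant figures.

L_K/L_P = (R_K/R_P)²(T_K/T_P)⁴ = (0.485)² × (2.00)⁴ = 3.764.
F_K/F_P = (L_K/L_P)/(d_K/d_P)² = 3.764 / (0.379)² = 26.20.

26.2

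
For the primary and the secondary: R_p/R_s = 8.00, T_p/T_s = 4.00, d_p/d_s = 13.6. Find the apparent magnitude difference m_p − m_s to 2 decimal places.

L_p/L_s = (8.00)²(4.00)⁴ = 1.638×10^4.
F_p/F_s = (L_p/L_s)/(d_p/d_s)² = 1.638×10^4/185.0 = 88.58.
m_p − m_s = −2.5 log₁₀(88.58) = -4.87.

-4.87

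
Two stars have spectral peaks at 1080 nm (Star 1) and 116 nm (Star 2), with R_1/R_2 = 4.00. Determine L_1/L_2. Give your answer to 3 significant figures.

0.00213

Wien's law gives T ∝ 1/λ_max, so T_1/T_2 = λ_2/λ_1 = 116/1080 = 0.1074.
Then L ∝ R²T⁴ gives L_1/L_2 = (4.00)² × (0.1074)⁴ = 16.00 × 1.331×10^-4 = 0.002129.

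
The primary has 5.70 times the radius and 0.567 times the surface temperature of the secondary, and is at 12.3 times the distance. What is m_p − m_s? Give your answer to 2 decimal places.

L_p/L_s = (5.70)²(0.567)⁴ = 3.358.
F_p/F_s = (L_p/L_s)/(d_p/d_s)² = 3.358/151.3 = 0.02220.
m_p − m_s = −2.5 log₁₀(0.02220) = 4.13.

4.13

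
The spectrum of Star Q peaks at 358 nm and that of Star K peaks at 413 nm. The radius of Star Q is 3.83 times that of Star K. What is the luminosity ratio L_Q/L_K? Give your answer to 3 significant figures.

Wien's law gives T ∝ 1/λ_max, so T_Q/T_K = λ_K/λ_Q = 413/358 = 1.154.
Then L ∝ R²T⁴ gives L_Q/L_K = (3.83)² × (1.154)⁴ = 14.67 × 1.771 = 25.98.

26.0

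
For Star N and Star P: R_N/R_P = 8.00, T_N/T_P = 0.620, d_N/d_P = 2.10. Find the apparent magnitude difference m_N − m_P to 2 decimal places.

L_N/L_P = (8.00)²(0.620)⁴ = 9.457.
F_N/F_P = (L_N/L_P)/(d_N/d_P)² = 9.457/4.410 = 2.144.
m_N − m_P = −2.5 log₁₀(2.144) = -0.83.

-0.83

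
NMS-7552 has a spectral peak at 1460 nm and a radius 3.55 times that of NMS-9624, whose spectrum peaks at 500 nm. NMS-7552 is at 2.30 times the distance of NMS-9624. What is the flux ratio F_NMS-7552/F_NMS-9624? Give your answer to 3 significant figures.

0.0328

Wien's law: T_NMS-7552/T_NMS-9624 = λ_NMS-9624/λ_NMS-7552 = 500/1460 = 0.3425.
L_NMS-7552/L_NMS-9624 = (R_NMS-7552/R_NMS-9624)²(T_NMS-7552/T_NMS-9624)⁴ = (3.55)²(0.3425)⁴ = 0.1734.
F_NMS-7552/F_NMS-9624 = (L_NMS-7552/L_NMS-9624)/(d_NMS-7552/d_NMS-9624)² = 0.1734/(2.30)² = 0.03277.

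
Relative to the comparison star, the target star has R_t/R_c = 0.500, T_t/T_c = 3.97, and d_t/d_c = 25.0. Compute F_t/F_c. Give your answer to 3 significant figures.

0.0994

L_t/L_c = (R_t/R_c)²(T_t/T_c)⁴ = (0.500)² × (3.97)⁴ = 62.10.
F_t/F_c = (L_t/L_c)/(d_t/d_c)² = 62.10 / (25.0)² = 0.09936.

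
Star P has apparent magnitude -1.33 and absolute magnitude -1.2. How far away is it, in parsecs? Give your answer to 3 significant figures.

9.42 pc

m − M = 5 log₁₀(d/10 pc)
-1.33 − (-1.2) = -0.13 = 5 log₁₀(d/10)
d = 10 × 10^(-0.13/5) = 10 × 10^-0.026 = 9.419 pc.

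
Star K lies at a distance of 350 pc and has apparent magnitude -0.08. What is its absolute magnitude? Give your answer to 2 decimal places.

-7.80

M = m − 5 log₁₀(d/10 pc) = -0.08 − 5 log₁₀(350/10)
  = -0.08 − 5 × 1.544 = -0.08 − 7.72 = -7.80.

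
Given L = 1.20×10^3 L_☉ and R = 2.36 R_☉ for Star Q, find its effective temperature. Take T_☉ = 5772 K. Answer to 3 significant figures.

2.21×10^4 K

T/T_☉ = (L/L_☉)^(1/4) / (R/R_☉)^(1/2)
T = 5772 × (1.20×10^3)^(1/4) / √(2.36) = 5772 × 5.886 / 1.536 = 2.211×10^4 K.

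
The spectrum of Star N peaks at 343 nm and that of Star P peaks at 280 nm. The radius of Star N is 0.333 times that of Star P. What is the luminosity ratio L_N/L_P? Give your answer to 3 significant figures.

0.0492

Wien's law gives T ∝ 1/λ_max, so T_N/T_P = λ_P/λ_N = 280/343 = 0.8163.
Then L ∝ R²T⁴ gives L_N/L_P = (0.333)² × (0.8163)⁴ = 0.1109 × 0.4441 = 0.04924.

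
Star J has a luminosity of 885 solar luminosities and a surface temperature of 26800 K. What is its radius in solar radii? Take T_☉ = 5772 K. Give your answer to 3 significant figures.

1.38 solar radii

R/R_☉ = √(L/L_☉) / (T/T_☉)² = √(885) / (4.643)²
       = 29.75 / 21.56 = 1.380.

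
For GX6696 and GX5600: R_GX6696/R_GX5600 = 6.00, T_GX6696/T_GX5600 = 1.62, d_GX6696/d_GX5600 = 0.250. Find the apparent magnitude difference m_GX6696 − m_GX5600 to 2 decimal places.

-9.00

L_GX6696/L_GX5600 = (6.00)²(1.62)⁴ = 247.9.
F_GX6696/F_GX5600 = (L_GX6696/L_GX5600)/(d_GX6696/d_GX5600)² = 247.9/0.06250 = 3967.
m_GX6696 − m_GX5600 = −2.5 log₁₀(3967) = -9.00.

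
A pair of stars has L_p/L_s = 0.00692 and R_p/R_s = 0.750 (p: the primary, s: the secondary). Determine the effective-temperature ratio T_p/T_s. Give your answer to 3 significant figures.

0.333

L ∝ R²T⁴ gives T ∝ (L/R²)^(1/4), so
T_p/T_s = (0.00692 / 0.750²)^(1/4) = (0.01230)^(1/4) = 0.3330.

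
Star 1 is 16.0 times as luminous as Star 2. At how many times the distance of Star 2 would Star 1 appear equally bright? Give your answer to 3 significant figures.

Equal flux requires L_1/d_1² = L_2/d_2², so d_1/d_2 = √(L_1/L_2)
= √(16.0) = 4.000.

4.00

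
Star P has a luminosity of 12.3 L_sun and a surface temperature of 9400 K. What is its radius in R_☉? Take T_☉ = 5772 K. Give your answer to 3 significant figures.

1.32 R_☉

R/R_☉ = √(L/L_☉) / (T/T_☉)² = √(12.3) / (1.629)²
       = 3.507 / 2.652 = 1.322.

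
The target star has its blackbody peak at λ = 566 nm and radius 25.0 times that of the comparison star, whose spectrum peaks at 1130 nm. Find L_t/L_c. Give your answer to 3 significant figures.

9.93×10^3

Wien's law gives T ∝ 1/λ_max, so T_t/T_c = λ_c/λ_t = 1130/566 = 1.996.
Then L ∝ R²T⁴ gives L_t/L_c = (25.0)² × (1.996)⁴ = 625.0 × 15.89 = 9930.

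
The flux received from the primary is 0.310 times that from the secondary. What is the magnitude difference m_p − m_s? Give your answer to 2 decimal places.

1.27

m_p − m_s = −2.5 log₁₀(F_p/F_s) = −2.5 log₁₀(0.310) = −2.5 × (-0.509) = 1.272.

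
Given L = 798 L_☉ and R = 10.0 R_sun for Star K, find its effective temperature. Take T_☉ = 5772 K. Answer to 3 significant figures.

9.70×10^3 K

T/T_☉ = (L/L_☉)^(1/4) / (R/R_☉)^(1/2)
T = 5772 × (798)^(1/4) / √(10.0) = 5772 × 5.315 / 3.162 = 9701 K.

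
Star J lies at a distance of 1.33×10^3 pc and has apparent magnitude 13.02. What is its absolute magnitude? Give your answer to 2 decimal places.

2.40

M = m − 5 log₁₀(d/10 pc) = 13.02 − 5 log₁₀(1.33×10^3/10)
  = 13.02 − 5 × 2.124 = 13.02 − 10.62 = 2.40.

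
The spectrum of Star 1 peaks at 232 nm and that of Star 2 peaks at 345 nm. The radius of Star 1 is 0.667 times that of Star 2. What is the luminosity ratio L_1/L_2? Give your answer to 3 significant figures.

Wien's law gives T ∝ 1/λ_max, so T_1/T_2 = λ_2/λ_1 = 345/232 = 1.487.
Then L ∝ R²T⁴ gives L_1/L_2 = (0.667)² × (1.487)⁴ = 0.4449 × 4.890 = 2.176.

2.18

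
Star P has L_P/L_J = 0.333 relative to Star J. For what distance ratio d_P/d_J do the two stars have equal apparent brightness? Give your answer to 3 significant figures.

Equal flux requires L_P/d_P² = L_J/d_J², so d_P/d_J = √(L_P/L_J)
= √(0.333) = 0.5771.

0.577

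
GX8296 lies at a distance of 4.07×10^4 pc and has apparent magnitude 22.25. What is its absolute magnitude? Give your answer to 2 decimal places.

4.20

M = m − 5 log₁₀(d/10 pc) = 22.25 − 5 log₁₀(4.07×10^4/10)
  = 22.25 − 5 × 3.610 = 22.25 − 18.05 = 4.20.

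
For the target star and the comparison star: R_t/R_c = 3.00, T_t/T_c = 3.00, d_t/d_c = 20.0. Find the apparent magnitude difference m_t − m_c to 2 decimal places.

L_t/L_c = (3.00)²(3.00)⁴ = 729.0.
F_t/F_c = (L_t/L_c)/(d_t/d_c)² = 729.0/400.0 = 1.823.
m_t − m_c = −2.5 log₁₀(1.823) = -0.65.

-0.65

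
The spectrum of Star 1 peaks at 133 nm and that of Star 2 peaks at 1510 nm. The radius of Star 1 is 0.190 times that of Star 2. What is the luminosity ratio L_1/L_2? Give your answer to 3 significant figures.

600

Wien's law gives T ∝ 1/λ_max, so T_1/T_2 = λ_2/λ_1 = 1510/133 = 11.35.
Then L ∝ R²T⁴ gives L_1/L_2 = (0.190)² × (11.35)⁴ = 0.03610 × 1.662×10^4 = 599.8.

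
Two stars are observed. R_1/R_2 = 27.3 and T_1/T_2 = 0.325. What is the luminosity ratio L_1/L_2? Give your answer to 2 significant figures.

From the Stefan–Boltzmann law, L ∝ R²T⁴, so
L_1/L_2 = (R_1/R_2)² (T_1/T_2)⁴ = (27.3)² × (0.325)⁴ = 745.3 × 0.01116 = 8.315.

8.3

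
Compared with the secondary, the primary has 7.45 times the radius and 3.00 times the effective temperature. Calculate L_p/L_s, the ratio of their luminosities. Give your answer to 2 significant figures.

4.5×10^3

From the Stefan–Boltzmann law, L ∝ R²T⁴, so
L_p/L_s = (R_p/R_s)² (T_p/T_s)⁴ = (7.45)² × (3.00)⁴ = 55.50 × 81.00 = 4496.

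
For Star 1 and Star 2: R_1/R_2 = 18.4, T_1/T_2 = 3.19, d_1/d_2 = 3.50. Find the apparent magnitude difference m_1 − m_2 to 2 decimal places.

-8.64

L_1/L_2 = (18.4)²(3.19)⁴ = 3.506×10^4.
F_1/F_2 = (L_1/L_2)/(d_1/d_2)² = 3.506×10^4/12.25 = 2862.
m_1 − m_2 = −2.5 log₁₀(2862) = -8.64.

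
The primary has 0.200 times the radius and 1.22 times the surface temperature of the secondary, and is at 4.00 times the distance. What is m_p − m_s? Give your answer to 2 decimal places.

5.64

L_p/L_s = (0.200)²(1.22)⁴ = 0.08861.
F_p/F_s = (L_p/L_s)/(d_p/d_s)² = 0.08861/16.00 = 0.005538.
m_p − m_s = −2.5 log₁₀(0.005538) = 5.64.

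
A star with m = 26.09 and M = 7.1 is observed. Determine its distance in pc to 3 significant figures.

m − M = 5 log₁₀(d/10 pc)
26.09 − (7.1) = 18.99 = 5 log₁₀(d/10)
d = 10 × 10^(18.99/5) = 10 × 10^3.798 = 6.281×10^4 pc.

6.28×10^4 pc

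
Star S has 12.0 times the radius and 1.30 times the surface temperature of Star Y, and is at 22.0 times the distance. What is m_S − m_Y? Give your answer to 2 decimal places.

L_S/L_Y = (12.0)²(1.30)⁴ = 411.3.
F_S/F_Y = (L_S/L_Y)/(d_S/d_Y)² = 411.3/484.0 = 0.8497.
m_S − m_Y = −2.5 log₁₀(0.8497) = 0.18.

0.18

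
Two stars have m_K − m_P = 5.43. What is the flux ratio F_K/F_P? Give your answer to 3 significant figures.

F_K/F_P = 10^(−(m_K − m_P)/2.5) = 10^(-5.43/2.5) = 10^-2.172 = 0.006730.

0.00673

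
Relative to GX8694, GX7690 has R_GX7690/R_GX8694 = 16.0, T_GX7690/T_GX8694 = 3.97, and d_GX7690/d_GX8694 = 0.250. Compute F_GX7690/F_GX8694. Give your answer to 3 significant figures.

1.02×10^6

L_GX7690/L_GX8694 = (R_GX7690/R_GX8694)²(T_GX7690/T_GX8694)⁴ = (16.0)² × (3.97)⁴ = 6.359×10^4.
F_GX7690/F_GX8694 = (L_GX7690/L_GX8694)/(d_GX7690/d_GX8694)² = 6.359×10^4 / (0.250)² = 1.017×10^6.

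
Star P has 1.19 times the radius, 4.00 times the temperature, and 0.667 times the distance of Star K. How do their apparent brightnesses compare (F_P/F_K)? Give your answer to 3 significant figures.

815

L_P/L_K = (R_P/R_K)²(T_P/T_K)⁴ = (1.19)² × (4.00)⁴ = 362.5.
F_P/F_K = (L_P/L_K)/(d_P/d_K)² = 362.5 / (0.667)² = 814.9.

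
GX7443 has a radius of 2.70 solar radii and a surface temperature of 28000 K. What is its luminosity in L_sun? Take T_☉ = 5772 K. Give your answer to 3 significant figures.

L/L_☉ = (R/R_☉)² (T/T_☉)⁴ = (2.70)² × (28000/5772)⁴
       = 7.290 × (4.851)⁴ = 7.290 × 553.8 = 4037.

4.04×10^3 L_sun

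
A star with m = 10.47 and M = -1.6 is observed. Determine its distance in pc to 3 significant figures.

m − M = 5 log₁₀(d/10 pc)
10.47 − (-1.6) = 12.07 = 5 log₁₀(d/10)
d = 10 × 10^(12.07/5) = 10 × 10^2.414 = 2594 pc.

2.59×10^3 pc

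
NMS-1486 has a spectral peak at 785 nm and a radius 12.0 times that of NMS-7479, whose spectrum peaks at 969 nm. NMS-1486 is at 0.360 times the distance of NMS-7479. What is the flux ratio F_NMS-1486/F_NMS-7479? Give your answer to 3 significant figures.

Wien's law: T_NMS-1486/T_NMS-7479 = λ_NMS-7479/λ_NMS-1486 = 969/785 = 1.234.
L_NMS-1486/L_NMS-7479 = (R_NMS-1486/R_NMS-7479)²(T_NMS-1486/T_NMS-7479)⁴ = (12.0)²(1.234)⁴ = 334.3.
F_NMS-1486/F_NMS-7479 = (L_NMS-1486/L_NMS-7479)/(d_NMS-1486/d_NMS-7479)² = 334.3/(0.360)² = 2580.

2.58×10^3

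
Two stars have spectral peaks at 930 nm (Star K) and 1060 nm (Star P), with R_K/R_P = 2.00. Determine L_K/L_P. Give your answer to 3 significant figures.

Wien's law gives T ∝ 1/λ_max, so T_K/T_P = λ_P/λ_K = 1060/930 = 1.140.
Then L ∝ R²T⁴ gives L_K/L_P = (2.00)² × (1.140)⁴ = 4.000 × 1.688 = 6.751.

6.75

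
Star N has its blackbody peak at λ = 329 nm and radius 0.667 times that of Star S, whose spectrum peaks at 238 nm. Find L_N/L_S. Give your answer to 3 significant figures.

Wien's law gives T ∝ 1/λ_max, so T_N/T_S = λ_S/λ_N = 238/329 = 0.7234.
Then L ∝ R²T⁴ gives L_N/L_S = (0.667)² × (0.7234)⁴ = 0.4449 × 0.2739 = 0.1218.

0.122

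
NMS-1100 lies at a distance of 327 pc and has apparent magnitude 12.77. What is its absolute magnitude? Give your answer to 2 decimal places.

5.20

M = m − 5 log₁₀(d/10 pc) = 12.77 − 5 log₁₀(327/10)
  = 12.77 − 5 × 1.515 = 12.77 − 7.57 = 5.20.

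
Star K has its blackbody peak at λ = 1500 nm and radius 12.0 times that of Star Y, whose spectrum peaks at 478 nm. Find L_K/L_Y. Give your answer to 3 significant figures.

1.48

Wien's law gives T ∝ 1/λ_max, so T_K/T_Y = λ_Y/λ_K = 478/1500 = 0.3187.
Then L ∝ R²T⁴ gives L_K/L_Y = (12.0)² × (0.3187)⁴ = 144.0 × 0.01031 = 1.485.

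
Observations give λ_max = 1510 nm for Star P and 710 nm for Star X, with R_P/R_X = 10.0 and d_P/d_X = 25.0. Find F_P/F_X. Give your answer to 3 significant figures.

Wien's law: T_P/T_X = λ_X/λ_P = 710/1510 = 0.4702.
L_P/L_X = (R_P/R_X)²(T_P/T_X)⁴ = (10.0)²(0.4702)⁴ = 4.888.
F_P/F_X = (L_P/L_X)/(d_P/d_X)² = 4.888/(25.0)² = 0.007821.

0.00782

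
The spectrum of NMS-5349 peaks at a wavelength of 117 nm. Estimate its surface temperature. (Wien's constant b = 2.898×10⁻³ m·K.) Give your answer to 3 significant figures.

T = b/λ_max = 2.898×10⁻³ / (117×10⁻⁹) = 2.477×10^4 K.

2.48×10^4 K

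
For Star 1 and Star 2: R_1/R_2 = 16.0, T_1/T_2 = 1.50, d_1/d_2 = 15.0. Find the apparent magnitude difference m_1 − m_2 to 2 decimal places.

-1.90

L_1/L_2 = (16.0)²(1.50)⁴ = 1296.
F_1/F_2 = (L_1/L_2)/(d_1/d_2)² = 1296/225.0 = 5.760.
m_1 − m_2 = −2.5 log₁₀(5.760) = -1.90.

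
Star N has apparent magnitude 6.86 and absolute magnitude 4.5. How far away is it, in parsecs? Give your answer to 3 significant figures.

29.6 pc

m − M = 5 log₁₀(d/10 pc)
6.86 − (4.5) = 2.36 = 5 log₁₀(d/10)
d = 10 × 10^(2.36/5) = 10 × 10^0.472 = 29.65 pc.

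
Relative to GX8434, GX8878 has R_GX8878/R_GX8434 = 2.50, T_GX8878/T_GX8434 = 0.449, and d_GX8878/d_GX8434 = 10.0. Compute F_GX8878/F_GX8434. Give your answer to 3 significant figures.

0.00254

L_GX8878/L_GX8434 = (R_GX8878/R_GX8434)²(T_GX8878/T_GX8434)⁴ = (2.50)² × (0.449)⁴ = 0.2540.
F_GX8878/F_GX8434 = (L_GX8878/L_GX8434)/(d_GX8878/d_GX8434)² = 0.2540 / (10.0)² = 0.002540.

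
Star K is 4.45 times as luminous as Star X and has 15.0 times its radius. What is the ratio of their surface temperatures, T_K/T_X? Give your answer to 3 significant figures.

L ∝ R²T⁴ gives T ∝ (L/R²)^(1/4), so
T_K/T_X = (4.45 / 15.0²)^(1/4) = (0.01978)^(1/4) = 0.3750.

0.375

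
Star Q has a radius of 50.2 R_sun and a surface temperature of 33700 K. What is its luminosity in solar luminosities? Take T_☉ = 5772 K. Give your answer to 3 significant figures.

2.93×10^6 solar luminosities

L/L_☉ = (R/R_☉)² (T/T_☉)⁴ = (50.2)² × (33700/5772)⁴
       = 2520 × (5.839)⁴ = 2520 × 1162 = 2.928×10^6.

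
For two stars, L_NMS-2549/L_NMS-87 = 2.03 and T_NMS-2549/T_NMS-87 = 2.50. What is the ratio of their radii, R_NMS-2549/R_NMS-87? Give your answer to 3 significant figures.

0.228

L ∝ R²T⁴ gives R ∝ √L / T², so
R_NMS-2549/R_NMS-87 = √(2.03) / (2.50)² = 1.425 / 6.250 = 0.2280.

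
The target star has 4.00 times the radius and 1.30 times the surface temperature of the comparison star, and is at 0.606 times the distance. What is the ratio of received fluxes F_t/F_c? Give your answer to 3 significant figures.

L_t/L_c = (R_t/R_c)²(T_t/T_c)⁴ = (4.00)² × (1.30)⁴ = 45.70.
F_t/F_c = (L_t/L_c)/(d_t/d_c)² = 45.70 / (0.606)² = 124.4.

124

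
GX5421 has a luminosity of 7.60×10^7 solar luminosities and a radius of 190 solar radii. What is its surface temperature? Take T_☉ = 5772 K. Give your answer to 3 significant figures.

T/T_☉ = (L/L_☉)^(1/4) / (R/R_☉)^(1/2)
T = 5772 × (7.60×10^7)^(1/4) / √(190) = 5772 × 93.37 / 13.78 = 3.910×10^4 K.

3.91×10^4 K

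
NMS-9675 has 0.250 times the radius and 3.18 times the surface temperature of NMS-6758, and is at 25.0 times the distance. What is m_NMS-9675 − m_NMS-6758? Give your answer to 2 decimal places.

4.98

L_NMS-9675/L_NMS-6758 = (0.250)²(3.18)⁴ = 6.391.
F_NMS-9675/F_NMS-6758 = (L_NMS-9675/L_NMS-6758)/(d_NMS-9675/d_NMS-6758)² = 6.391/625.0 = 0.01023.
m_NMS-9675 − m_NMS-6758 = −2.5 log₁₀(0.01023) = 4.98.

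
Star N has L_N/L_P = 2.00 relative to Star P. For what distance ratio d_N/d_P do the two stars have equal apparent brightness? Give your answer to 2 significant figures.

1.4

Equal flux requires L_N/d_N² = L_P/d_P², so d_N/d_P = √(L_N/L_P)
= √(2.00) = 1.414.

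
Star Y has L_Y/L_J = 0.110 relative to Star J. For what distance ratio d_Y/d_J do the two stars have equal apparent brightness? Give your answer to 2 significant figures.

Equal flux requires L_Y/d_Y² = L_J/d_J², so d_Y/d_J = √(L_Y/L_J)
= √(0.110) = 0.3317.

0.33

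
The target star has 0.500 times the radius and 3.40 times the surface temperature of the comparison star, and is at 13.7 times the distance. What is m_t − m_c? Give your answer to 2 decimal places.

L_t/L_c = (0.500)²(3.40)⁴ = 33.41.
F_t/F_c = (L_t/L_c)/(d_t/d_c)² = 33.41/187.7 = 0.1780.
m_t − m_c = −2.5 log₁₀(0.1780) = 1.87.

1.87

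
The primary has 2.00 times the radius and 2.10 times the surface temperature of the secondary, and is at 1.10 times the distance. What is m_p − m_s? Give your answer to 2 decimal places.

-4.52

L_p/L_s = (2.00)²(2.10)⁴ = 77.79.
F_p/F_s = (L_p/L_s)/(d_p/d_s)² = 77.79/1.210 = 64.29.
m_p − m_s = −2.5 log₁₀(64.29) = -4.52.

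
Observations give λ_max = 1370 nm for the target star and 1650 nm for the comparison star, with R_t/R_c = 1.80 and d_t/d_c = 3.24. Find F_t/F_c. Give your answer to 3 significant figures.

0.649

Wien's law: T_t/T_c = λ_c/λ_t = 1650/1370 = 1.204.
L_t/L_c = (R_t/R_c)²(T_t/T_c)⁴ = (1.80)²(1.204)⁴ = 6.817.
F_t/F_c = (L_t/L_c)/(d_t/d_c)² = 6.817/(3.24)² = 0.6494.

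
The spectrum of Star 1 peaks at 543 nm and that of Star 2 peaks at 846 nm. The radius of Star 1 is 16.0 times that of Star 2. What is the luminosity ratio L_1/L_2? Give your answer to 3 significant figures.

Wien's law gives T ∝ 1/λ_max, so T_1/T_2 = λ_2/λ_1 = 846/543 = 1.558.
Then L ∝ R²T⁴ gives L_1/L_2 = (16.0)² × (1.558)⁴ = 256.0 × 5.892 = 1508.

1.51×10^3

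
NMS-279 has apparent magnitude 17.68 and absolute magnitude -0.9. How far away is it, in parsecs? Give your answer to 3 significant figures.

5.20×10^4 pc

m − M = 5 log₁₀(d/10 pc)
17.68 − (-0.9) = 18.58 = 5 log₁₀(d/10)
d = 10 × 10^(18.58/5) = 10 × 10^3.716 = 5.200×10^4 pc.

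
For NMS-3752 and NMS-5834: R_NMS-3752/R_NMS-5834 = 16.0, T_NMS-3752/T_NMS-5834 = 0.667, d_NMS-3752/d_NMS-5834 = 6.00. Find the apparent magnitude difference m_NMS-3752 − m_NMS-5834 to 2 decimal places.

-0.37

L_NMS-3752/L_NMS-5834 = (16.0)²(0.667)⁴ = 50.67.
F_NMS-3752/F_NMS-5834 = (L_NMS-3752/L_NMS-5834)/(d_NMS-3752/d_NMS-5834)² = 50.67/36.00 = 1.407.
m_NMS-3752 − m_NMS-5834 = −2.5 log₁₀(1.407) = -0.37.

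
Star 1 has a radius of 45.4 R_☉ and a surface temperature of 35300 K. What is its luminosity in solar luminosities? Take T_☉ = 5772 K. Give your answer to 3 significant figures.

L/L_☉ = (R/R_☉)² (T/T_☉)⁴ = (45.4)² × (35300/5772)⁴
       = 2061 × (6.116)⁴ = 2061 × 1399 = 2.883×10^6.

2.88×10^6 solar luminosities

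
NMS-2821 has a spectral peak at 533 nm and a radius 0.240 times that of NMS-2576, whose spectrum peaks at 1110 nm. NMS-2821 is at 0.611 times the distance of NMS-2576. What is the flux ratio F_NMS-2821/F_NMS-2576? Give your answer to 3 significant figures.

2.90

Wien's law: T_NMS-2821/T_NMS-2576 = λ_NMS-2576/λ_NMS-2821 = 1110/533 = 2.083.
L_NMS-2821/L_NMS-2576 = (R_NMS-2821/R_NMS-2576)²(T_NMS-2821/T_NMS-2576)⁴ = (0.240)²(2.083)⁴ = 1.083.
F_NMS-2821/F_NMS-2576 = (L_NMS-2821/L_NMS-2576)/(d_NMS-2821/d_NMS-2576)² = 1.083/(0.611)² = 2.902.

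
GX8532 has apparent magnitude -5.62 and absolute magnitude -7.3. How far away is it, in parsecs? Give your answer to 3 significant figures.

21.7 pc

m − M = 5 log₁₀(d/10 pc)
-5.62 − (-7.3) = 1.68 = 5 log₁₀(d/10)
d = 10 × 10^(1.68/5) = 10 × 10^0.336 = 21.68 pc.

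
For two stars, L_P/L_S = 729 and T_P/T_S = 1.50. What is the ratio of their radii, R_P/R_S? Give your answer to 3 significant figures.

12.0

L ∝ R²T⁴ gives R ∝ √L / T², so
R_P/R_S = √(729) / (1.50)² = 27.00 / 2.250 = 12.00.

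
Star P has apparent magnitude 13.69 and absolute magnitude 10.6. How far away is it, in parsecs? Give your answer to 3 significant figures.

m − M = 5 log₁₀(d/10 pc)
13.69 − (10.6) = 3.09 = 5 log₁₀(d/10)
d = 10 × 10^(3.09/5) = 10 × 10^0.618 = 41.50 pc.

41.5 pc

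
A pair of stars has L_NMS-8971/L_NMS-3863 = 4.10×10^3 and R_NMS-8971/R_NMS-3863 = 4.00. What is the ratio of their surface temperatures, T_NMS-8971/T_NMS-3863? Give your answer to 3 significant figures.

L ∝ R²T⁴ gives T ∝ (L/R²)^(1/4), so
T_NMS-8971/T_NMS-3863 = (4.10×10^3 / 4.00²)^(1/4) = (256.2)^(1/4) = 4.001.

4.00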